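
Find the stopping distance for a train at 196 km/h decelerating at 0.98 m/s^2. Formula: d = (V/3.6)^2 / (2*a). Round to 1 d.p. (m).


Convert speed: V = 196 / 3.6 = 54.4444 m/s
V^2 = 2964.1975
d = 2964.1975 / (2 * 0.98)
d = 2964.1975 / 1.96
d = 1512.3 m

1512.3


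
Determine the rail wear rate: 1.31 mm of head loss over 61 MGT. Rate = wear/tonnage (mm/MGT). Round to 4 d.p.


Wear rate = total wear / cumulative tonnage
Rate = 1.31 / 61
Rate = 0.0215 mm/MGT

0.0215


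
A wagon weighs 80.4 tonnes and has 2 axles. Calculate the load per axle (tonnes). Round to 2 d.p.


Load per axle = total weight / number of axles
Load = 80.4 / 2
Load = 40.20 tonnes

40.20


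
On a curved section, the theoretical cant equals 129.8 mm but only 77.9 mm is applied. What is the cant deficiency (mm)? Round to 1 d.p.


Cant deficiency = equilibrium cant - actual cant
CD = 129.8 - 77.9
CD = 51.9 mm

51.9


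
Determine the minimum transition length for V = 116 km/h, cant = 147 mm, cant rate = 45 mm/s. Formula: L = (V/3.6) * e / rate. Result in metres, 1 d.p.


Convert speed: V = 116 / 3.6 = 32.2222 m/s
L = 32.2222 * 147 / 45
L = 4736.6667 / 45
L = 105.3 m

105.3


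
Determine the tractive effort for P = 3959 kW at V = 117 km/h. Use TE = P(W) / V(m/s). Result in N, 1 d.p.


Convert: P = 3959 kW = 3959000 W
V = 117 / 3.6 = 32.5 m/s
TE = 3959000 / 32.5
TE = 121815.4 N

121815.4


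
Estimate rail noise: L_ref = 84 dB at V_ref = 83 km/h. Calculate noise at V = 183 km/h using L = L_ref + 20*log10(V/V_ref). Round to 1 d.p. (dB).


V/V_ref = 183 / 83 = 2.204819
log10(2.204819) = 0.343373
20 * 0.343373 = 6.8675
L = 84 + 6.8675 = 90.9 dB

90.9


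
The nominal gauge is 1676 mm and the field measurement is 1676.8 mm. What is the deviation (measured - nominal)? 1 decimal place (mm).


Deviation = measured - nominal
Deviation = 1676.8 - 1676
Deviation = 0.8 mm

0.8


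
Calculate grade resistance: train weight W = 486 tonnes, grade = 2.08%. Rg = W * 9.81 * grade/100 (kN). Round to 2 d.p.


Rg = W * 9.81 * grade / 100
Rg = 486 * 9.81 * 2.08 / 100
Rg = 4767.66 * 0.0208
Rg = 99.17 kN

99.17


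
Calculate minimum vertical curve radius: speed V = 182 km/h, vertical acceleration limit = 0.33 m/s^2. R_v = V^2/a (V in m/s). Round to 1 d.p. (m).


Convert speed: V = 182 / 3.6 = 50.5556 m/s
V^2 = 2555.8642 m^2/s^2
R_v = 2555.8642 / 0.33
R_v = 7745.0 m

7745.0


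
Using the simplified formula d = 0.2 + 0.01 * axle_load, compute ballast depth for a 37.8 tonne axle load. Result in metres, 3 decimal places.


d = 0.2 + 0.01 * 37.8
d = 0.2 + 0.378
d = 0.578 m

0.578


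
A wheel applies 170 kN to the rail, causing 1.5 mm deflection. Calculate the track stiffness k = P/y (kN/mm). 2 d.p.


Track stiffness k = P / y
k = 170 / 1.5
k = 113.33 kN/mm

113.33


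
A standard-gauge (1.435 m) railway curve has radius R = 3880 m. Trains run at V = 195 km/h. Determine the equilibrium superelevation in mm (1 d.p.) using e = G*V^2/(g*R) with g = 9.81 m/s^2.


Convert speed: V = 195 / 3.6 = 54.1667 m/s
Apply formula: e = 1.435 * 54.1667^2 / (9.81 * 3880)
e = 1.435 * 2934.0278 / 38062.8
e = 0.110615 m = 110.6 mm

110.6


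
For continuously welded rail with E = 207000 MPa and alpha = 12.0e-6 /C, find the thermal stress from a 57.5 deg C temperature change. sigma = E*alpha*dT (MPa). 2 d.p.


sigma = E * alpha * dT
sigma = 207000 * 12.0e-6 * 57.5
sigma = 2.484 * 57.5
sigma = 142.83 MPa

142.83


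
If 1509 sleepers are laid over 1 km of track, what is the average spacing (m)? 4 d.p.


Spacing = 1000 m / number of sleepers
Spacing = 1000 / 1509
Spacing = 0.6627 m

0.6627


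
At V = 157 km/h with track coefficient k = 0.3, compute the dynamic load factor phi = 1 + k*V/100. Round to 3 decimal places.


phi = 1 + k * V / 100
phi = 1 + 0.3 * 157 / 100
phi = 1 + 0.471
phi = 1.471

1.471


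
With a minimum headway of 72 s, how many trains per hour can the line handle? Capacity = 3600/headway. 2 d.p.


Capacity = 3600 / headway
Capacity = 3600 / 72
Capacity = 50.00 trains/hour

50.00


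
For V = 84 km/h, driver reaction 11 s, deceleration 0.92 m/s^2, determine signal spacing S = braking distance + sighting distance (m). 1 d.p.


V = 84 / 3.6 = 23.3333 m/s
Braking distance = 23.3333^2 / (2*0.92) = 295.8937 m
Sighting distance = 23.3333 * 11 = 256.6667 m
S = 295.8937 + 256.6667 = 552.6 m

552.6


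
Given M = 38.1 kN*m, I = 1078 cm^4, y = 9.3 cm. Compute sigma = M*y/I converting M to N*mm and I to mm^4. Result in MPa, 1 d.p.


Convert units:
M = 38.1 kN*m = 38100000 N*mm
y = 9.3 cm = 93 mm
I = 1078 cm^4 = 10780000 mm^4
sigma = 38100000 * 93 / 10780000
sigma = 328.7 MPa

328.7


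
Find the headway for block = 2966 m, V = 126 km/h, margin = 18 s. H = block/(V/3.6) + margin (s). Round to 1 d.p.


V = 126 / 3.6 = 35.0 m/s
Block traversal time = 2966 / 35.0 = 84.7429 s
Headway = 84.7429 + 18
Headway = 102.7 s

102.7


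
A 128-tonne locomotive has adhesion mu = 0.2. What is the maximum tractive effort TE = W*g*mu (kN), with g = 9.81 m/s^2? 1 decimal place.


TE_max = W * g * mu
TE_max = 128 * 9.81 * 0.2
TE_max = 1255.68 * 0.2
TE_max = 251.1 kN

251.1


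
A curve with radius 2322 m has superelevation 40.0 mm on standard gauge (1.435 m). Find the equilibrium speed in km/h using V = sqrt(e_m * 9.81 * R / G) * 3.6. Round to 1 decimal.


Convert cant: e = 40.0 mm = 0.0400 m
V_ms = sqrt(0.0400 * 9.81 * 2322 / 1.435)
V_ms = sqrt(634.949686) = 25.1982 m/s
V = 25.1982 * 3.6 = 90.7 km/h

90.7


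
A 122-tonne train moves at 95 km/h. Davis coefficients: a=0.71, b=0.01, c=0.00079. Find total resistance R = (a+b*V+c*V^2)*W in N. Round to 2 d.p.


b*V = 0.01 * 95 = 0.95
c*V^2 = 0.00079 * 9025 = 7.12975
R_per_t = 0.71 + 0.95 + 7.12975 = 8.78975 N/t
R_total = 8.78975 * 122 = 1072.35 N

1072.35


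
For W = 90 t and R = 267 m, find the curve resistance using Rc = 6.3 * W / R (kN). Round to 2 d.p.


Rc = 6.3 * W / R
Rc = 6.3 * 90 / 267
Rc = 567.0 / 267
Rc = 2.12 kN

2.12


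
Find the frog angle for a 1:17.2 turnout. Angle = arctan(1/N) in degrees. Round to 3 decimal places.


1/N = 1/17.2 = 0.05814
angle = arctan(0.05814) = 0.058074 rad
angle = 0.058074 * 180/pi = 3.327 degrees

3.327


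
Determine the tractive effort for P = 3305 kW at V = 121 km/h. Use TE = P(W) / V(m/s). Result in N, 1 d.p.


Convert: P = 3305 kW = 3305000 W
V = 121 / 3.6 = 33.6111 m/s
TE = 3305000 / 33.6111
TE = 98330.6 N

98330.6


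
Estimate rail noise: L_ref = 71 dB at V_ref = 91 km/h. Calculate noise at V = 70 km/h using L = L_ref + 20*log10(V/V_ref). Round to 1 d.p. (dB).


V/V_ref = 70 / 91 = 0.769231
log10(0.769231) = -0.113943
20 * -0.113943 = -2.2789
L = 71 + -2.2789 = 68.7 dB

68.7


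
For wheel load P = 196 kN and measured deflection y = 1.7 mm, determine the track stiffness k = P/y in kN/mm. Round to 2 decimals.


Track stiffness k = P / y
k = 196 / 1.7
k = 115.29 kN/mm

115.29


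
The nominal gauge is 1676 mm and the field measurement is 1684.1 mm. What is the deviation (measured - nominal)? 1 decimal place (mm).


Deviation = measured - nominal
Deviation = 1684.1 - 1676
Deviation = 8.1 mm

8.1


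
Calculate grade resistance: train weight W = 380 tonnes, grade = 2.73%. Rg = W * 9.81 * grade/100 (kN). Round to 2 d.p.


Rg = W * 9.81 * grade / 100
Rg = 380 * 9.81 * 2.73 / 100
Rg = 3727.8 * 0.0273
Rg = 101.77 kN

101.77


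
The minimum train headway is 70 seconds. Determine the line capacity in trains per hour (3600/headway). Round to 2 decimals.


Capacity = 3600 / headway
Capacity = 3600 / 70
Capacity = 51.43 trains/hour

51.43


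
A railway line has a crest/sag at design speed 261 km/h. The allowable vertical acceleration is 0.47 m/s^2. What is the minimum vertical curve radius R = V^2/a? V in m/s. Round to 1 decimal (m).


Convert speed: V = 261 / 3.6 = 72.5 m/s
V^2 = 5256.25 m^2/s^2
R_v = 5256.25 / 0.47
R_v = 11183.5 m

11183.5


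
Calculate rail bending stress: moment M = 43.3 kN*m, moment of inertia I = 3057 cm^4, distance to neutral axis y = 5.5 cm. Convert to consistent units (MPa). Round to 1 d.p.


Convert units:
M = 43.3 kN*m = 43300000 N*mm
y = 5.5 cm = 55 mm
I = 3057 cm^4 = 30570000 mm^4
sigma = 43300000 * 55 / 30570000
sigma = 77.9 MPa

77.9


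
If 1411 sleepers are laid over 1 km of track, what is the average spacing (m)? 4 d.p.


Spacing = 1000 m / number of sleepers
Spacing = 1000 / 1411
Spacing = 0.7087 m

0.7087


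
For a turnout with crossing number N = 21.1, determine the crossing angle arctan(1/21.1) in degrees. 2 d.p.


1/N = 1/21.1 = 0.047393
angle = arctan(0.047393) = 0.047358 rad
angle = 0.047358 * 180/pi = 2.71 degrees

2.71


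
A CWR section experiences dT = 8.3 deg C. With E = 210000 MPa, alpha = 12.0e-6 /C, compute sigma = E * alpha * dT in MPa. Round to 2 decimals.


sigma = E * alpha * dT
sigma = 210000 * 12.0e-6 * 8.3
sigma = 2.52 * 8.3
sigma = 20.92 MPa

20.92


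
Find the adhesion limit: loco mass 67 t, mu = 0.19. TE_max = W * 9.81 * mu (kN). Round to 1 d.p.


TE_max = W * g * mu
TE_max = 67 * 9.81 * 0.19
TE_max = 657.27 * 0.19
TE_max = 124.9 kN

124.9


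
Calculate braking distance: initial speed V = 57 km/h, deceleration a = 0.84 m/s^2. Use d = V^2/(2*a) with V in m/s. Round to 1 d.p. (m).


Convert speed: V = 57 / 3.6 = 15.8333 m/s
V^2 = 250.6944
d = 250.6944 / (2 * 0.84)
d = 250.6944 / 1.68
d = 149.2 m

149.2


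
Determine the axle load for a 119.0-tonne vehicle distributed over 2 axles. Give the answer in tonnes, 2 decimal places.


Load per axle = total weight / number of axles
Load = 119.0 / 2
Load = 59.50 tonnes

59.50


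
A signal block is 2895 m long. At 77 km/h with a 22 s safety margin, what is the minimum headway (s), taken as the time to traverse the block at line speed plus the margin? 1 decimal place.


V = 77 / 3.6 = 21.3889 m/s
Block traversal time = 2895 / 21.3889 = 135.3506 s
Headway = 135.3506 + 22
Headway = 157.4 s

157.4


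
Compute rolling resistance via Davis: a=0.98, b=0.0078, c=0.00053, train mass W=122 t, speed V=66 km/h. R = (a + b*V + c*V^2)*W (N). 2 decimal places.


b*V = 0.0078 * 66 = 0.5148
c*V^2 = 0.00053 * 4356 = 2.30868
R_per_t = 0.98 + 0.5148 + 2.30868 = 3.80348 N/t
R_total = 3.80348 * 122 = 464.02 N

464.02


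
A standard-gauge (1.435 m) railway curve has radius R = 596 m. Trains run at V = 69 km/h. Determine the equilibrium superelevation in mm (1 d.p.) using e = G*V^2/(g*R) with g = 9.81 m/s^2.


Convert speed: V = 69 / 3.6 = 19.1667 m/s
Apply formula: e = 1.435 * 19.1667^2 / (9.81 * 596)
e = 1.435 * 367.3611 / 5846.76
e = 0.090163 m = 90.2 mm

90.2


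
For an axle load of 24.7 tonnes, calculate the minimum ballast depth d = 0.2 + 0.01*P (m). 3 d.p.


d = 0.2 + 0.01 * 24.7
d = 0.2 + 0.247
d = 0.447 m

0.447


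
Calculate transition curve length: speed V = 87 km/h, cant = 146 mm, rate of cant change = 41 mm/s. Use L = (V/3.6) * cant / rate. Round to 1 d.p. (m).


Convert speed: V = 87 / 3.6 = 24.1667 m/s
L = 24.1667 * 146 / 41
L = 3528.3333 / 41
L = 86.1 m

86.1


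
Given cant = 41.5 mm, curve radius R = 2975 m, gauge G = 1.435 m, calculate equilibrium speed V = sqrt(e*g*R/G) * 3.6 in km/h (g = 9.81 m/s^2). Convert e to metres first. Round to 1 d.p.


Convert cant: e = 41.5 mm = 0.0415 m
V_ms = sqrt(0.0415 * 9.81 * 2975 / 1.435)
V_ms = sqrt(844.018902) = 29.052 m/s
V = 29.052 * 3.6 = 104.6 km/h

104.6


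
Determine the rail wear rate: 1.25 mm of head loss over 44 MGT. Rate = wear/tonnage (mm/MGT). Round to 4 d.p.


Wear rate = total wear / cumulative tonnage
Rate = 1.25 / 44
Rate = 0.0284 mm/MGT

0.0284


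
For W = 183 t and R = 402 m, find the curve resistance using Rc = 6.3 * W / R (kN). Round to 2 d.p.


Rc = 6.3 * W / R
Rc = 6.3 * 183 / 402
Rc = 1152.9 / 402
Rc = 2.87 kN

2.87


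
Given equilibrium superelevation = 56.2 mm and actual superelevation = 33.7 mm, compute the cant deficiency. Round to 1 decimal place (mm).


Cant deficiency = equilibrium cant - actual cant
CD = 56.2 - 33.7
CD = 22.5 mm

22.5


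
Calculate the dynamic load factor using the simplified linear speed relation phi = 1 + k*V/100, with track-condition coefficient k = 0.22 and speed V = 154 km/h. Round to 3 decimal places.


phi = 1 + k * V / 100
phi = 1 + 0.22 * 154 / 100
phi = 1 + 0.3388
phi = 1.339

1.339


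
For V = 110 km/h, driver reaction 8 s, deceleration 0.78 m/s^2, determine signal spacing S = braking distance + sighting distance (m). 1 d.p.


V = 110 / 3.6 = 30.5556 m/s
Braking distance = 30.5556^2 / (2*0.78) = 598.4884 m
Sighting distance = 30.5556 * 8 = 244.4444 m
S = 598.4884 + 244.4444 = 842.9 m

842.9


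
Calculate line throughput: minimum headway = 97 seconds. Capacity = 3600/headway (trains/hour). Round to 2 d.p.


Capacity = 3600 / headway
Capacity = 3600 / 97
Capacity = 37.11 trains/hour

37.11


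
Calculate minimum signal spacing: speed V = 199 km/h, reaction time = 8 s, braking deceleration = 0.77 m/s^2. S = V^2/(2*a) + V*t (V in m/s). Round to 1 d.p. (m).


V = 199 / 3.6 = 55.2778 m/s
Braking distance = 55.2778^2 / (2*0.77) = 1984.1771 m
Sighting distance = 55.2778 * 8 = 442.2222 m
S = 1984.1771 + 442.2222 = 2426.4 m

2426.4


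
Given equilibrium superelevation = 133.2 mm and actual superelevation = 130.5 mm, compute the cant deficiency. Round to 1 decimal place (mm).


Cant deficiency = equilibrium cant - actual cant
CD = 133.2 - 130.5
CD = 2.7 mm

2.7


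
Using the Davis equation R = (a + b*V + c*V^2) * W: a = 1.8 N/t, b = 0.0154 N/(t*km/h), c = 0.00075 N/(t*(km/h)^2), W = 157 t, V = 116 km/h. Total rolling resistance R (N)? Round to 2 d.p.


b*V = 0.0154 * 116 = 1.7864
c*V^2 = 0.00075 * 13456 = 10.092
R_per_t = 1.8 + 1.7864 + 10.092 = 13.6784 N/t
R_total = 13.6784 * 157 = 2147.51 N

2147.51


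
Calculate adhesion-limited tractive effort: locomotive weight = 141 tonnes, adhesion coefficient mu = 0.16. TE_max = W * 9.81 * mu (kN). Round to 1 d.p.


TE_max = W * g * mu
TE_max = 141 * 9.81 * 0.16
TE_max = 1383.21 * 0.16
TE_max = 221.3 kN

221.3


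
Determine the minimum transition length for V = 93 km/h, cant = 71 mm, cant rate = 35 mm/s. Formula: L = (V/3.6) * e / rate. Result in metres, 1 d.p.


Convert speed: V = 93 / 3.6 = 25.8333 m/s
L = 25.8333 * 71 / 35
L = 1834.1667 / 35
L = 52.4 m

52.4


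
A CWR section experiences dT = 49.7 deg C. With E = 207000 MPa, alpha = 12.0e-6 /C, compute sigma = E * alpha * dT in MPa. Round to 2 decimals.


sigma = E * alpha * dT
sigma = 207000 * 12.0e-6 * 49.7
sigma = 2.484 * 49.7
sigma = 123.45 MPa

123.45


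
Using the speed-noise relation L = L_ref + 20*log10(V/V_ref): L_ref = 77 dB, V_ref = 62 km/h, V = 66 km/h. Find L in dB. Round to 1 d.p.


V/V_ref = 66 / 62 = 1.064516
log10(1.064516) = 0.027152
20 * 0.027152 = 0.543
L = 77 + 0.543 = 77.5 dB

77.5


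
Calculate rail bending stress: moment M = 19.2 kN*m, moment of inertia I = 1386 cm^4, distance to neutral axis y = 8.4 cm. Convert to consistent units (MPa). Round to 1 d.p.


Convert units:
M = 19.2 kN*m = 19200000 N*mm
y = 8.4 cm = 84 mm
I = 1386 cm^4 = 13860000 mm^4
sigma = 19200000 * 84 / 13860000
sigma = 116.4 MPa

116.4


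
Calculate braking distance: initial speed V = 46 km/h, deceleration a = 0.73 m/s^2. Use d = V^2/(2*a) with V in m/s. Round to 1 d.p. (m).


Convert speed: V = 46 / 3.6 = 12.7778 m/s
V^2 = 163.2716
d = 163.2716 / (2 * 0.73)
d = 163.2716 / 1.46
d = 111.8 m

111.8


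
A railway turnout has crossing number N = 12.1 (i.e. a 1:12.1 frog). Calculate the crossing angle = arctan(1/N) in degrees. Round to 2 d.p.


1/N = 1/12.1 = 0.082645
angle = arctan(0.082645) = 0.082457 rad
angle = 0.082457 * 180/pi = 4.72 degrees

4.72


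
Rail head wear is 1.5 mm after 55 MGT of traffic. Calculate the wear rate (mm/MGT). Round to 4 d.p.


Wear rate = total wear / cumulative tonnage
Rate = 1.5 / 55
Rate = 0.0273 mm/MGT

0.0273


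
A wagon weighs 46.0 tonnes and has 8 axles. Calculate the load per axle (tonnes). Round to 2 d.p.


Load per axle = total weight / number of axles
Load = 46.0 / 8
Load = 5.75 tonnes

5.75


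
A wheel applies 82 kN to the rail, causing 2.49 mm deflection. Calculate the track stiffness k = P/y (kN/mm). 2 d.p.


Track stiffness k = P / y
k = 82 / 2.49
k = 32.93 kN/mm

32.93


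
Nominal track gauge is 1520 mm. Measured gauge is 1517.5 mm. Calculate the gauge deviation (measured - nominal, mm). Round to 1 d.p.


Deviation = measured - nominal
Deviation = 1517.5 - 1520
Deviation = -2.5 mm

-2.5


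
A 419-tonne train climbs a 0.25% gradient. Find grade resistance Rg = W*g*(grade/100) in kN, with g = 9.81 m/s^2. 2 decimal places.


Rg = W * 9.81 * grade / 100
Rg = 419 * 9.81 * 0.25 / 100
Rg = 4110.39 * 0.0025
Rg = 10.28 kN

10.28


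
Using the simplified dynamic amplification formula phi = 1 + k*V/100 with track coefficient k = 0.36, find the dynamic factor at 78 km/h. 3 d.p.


phi = 1 + k * V / 100
phi = 1 + 0.36 * 78 / 100
phi = 1 + 0.2808
phi = 1.281

1.281


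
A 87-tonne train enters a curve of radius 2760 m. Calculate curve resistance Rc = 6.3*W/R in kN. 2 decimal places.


Rc = 6.3 * W / R
Rc = 6.3 * 87 / 2760
Rc = 548.1 / 2760
Rc = 0.20 kN

0.20


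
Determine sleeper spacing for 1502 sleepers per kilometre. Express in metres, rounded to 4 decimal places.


Spacing = 1000 m / number of sleepers
Spacing = 1000 / 1502
Spacing = 0.6658 m

0.6658


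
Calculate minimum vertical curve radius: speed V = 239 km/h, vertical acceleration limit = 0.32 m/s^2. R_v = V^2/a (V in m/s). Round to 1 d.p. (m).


Convert speed: V = 239 / 3.6 = 66.3889 m/s
V^2 = 4407.4846 m^2/s^2
R_v = 4407.4846 / 0.32
R_v = 13773.4 m

13773.4


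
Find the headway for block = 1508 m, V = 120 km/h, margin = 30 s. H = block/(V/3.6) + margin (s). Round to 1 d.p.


V = 120 / 3.6 = 33.3333 m/s
Block traversal time = 1508 / 33.3333 = 45.24 s
Headway = 45.24 + 30
Headway = 75.2 s

75.2


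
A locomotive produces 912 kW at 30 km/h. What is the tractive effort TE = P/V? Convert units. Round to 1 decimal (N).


Convert: P = 912 kW = 912000 W
V = 30 / 3.6 = 8.3333 m/s
TE = 912000 / 8.3333
TE = 109440.0 N

109440.0


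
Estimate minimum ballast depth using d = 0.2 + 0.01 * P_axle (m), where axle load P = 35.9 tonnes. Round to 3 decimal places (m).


d = 0.2 + 0.01 * 35.9
d = 0.2 + 0.359
d = 0.559 m

0.559


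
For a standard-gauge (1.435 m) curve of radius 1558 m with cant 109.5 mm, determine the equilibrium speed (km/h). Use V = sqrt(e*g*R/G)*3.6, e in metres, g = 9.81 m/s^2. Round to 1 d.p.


Convert cant: e = 109.5 mm = 0.1095 m
V_ms = sqrt(0.1095 * 9.81 * 1558 / 1.435)
V_ms = sqrt(1166.268857) = 34.1507 m/s
V = 34.1507 * 3.6 = 122.9 km/h

122.9


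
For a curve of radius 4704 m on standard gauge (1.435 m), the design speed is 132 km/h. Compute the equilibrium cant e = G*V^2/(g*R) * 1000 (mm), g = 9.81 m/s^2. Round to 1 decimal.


Convert speed: V = 132 / 3.6 = 36.6667 m/s
Apply formula: e = 1.435 * 36.6667^2 / (9.81 * 4704)
e = 1.435 * 1344.4444 / 46146.24
e = 0.041808 m = 41.8 mm

41.8


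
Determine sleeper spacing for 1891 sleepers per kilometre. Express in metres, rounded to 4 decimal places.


Spacing = 1000 m / number of sleepers
Spacing = 1000 / 1891
Spacing = 0.5288 m

0.5288


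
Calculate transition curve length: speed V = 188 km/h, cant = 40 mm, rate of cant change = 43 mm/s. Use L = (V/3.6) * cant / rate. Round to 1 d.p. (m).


Convert speed: V = 188 / 3.6 = 52.2222 m/s
L = 52.2222 * 40 / 43
L = 2088.8889 / 43
L = 48.6 m

48.6


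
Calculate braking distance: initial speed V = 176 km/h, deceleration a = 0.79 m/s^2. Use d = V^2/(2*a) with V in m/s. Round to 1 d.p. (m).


Convert speed: V = 176 / 3.6 = 48.8889 m/s
V^2 = 2390.1235
d = 2390.1235 / (2 * 0.79)
d = 2390.1235 / 1.58
d = 1512.7 m

1512.7


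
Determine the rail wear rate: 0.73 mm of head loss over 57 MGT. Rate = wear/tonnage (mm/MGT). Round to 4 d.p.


Wear rate = total wear / cumulative tonnage
Rate = 0.73 / 57
Rate = 0.0128 mm/MGT

0.0128


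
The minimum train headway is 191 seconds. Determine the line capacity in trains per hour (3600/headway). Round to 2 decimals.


Capacity = 3600 / headway
Capacity = 3600 / 191
Capacity = 18.85 trains/hour

18.85


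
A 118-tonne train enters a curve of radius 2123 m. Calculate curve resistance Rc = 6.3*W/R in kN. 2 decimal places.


Rc = 6.3 * W / R
Rc = 6.3 * 118 / 2123
Rc = 743.4 / 2123
Rc = 0.35 kN

0.35


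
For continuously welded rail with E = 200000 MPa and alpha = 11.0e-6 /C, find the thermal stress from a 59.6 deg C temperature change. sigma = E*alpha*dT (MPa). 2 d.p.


sigma = E * alpha * dT
sigma = 200000 * 11.0e-6 * 59.6
sigma = 2.2 * 59.6
sigma = 131.12 MPa

131.12


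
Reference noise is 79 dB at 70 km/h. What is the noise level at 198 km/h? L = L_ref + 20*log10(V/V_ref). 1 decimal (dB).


V/V_ref = 198 / 70 = 2.828571
log10(2.828571) = 0.451567
20 * 0.451567 = 9.0313
L = 79 + 9.0313 = 88.0 dB

88.0


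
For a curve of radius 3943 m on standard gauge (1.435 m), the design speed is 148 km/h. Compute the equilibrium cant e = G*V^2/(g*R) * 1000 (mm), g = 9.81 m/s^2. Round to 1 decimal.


Convert speed: V = 148 / 3.6 = 41.1111 m/s
Apply formula: e = 1.435 * 41.1111^2 / (9.81 * 3943)
e = 1.435 * 1690.1235 / 38680.83
e = 0.062701 m = 62.7 mm

62.7


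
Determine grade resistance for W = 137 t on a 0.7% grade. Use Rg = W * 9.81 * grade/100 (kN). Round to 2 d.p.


Rg = W * 9.81 * grade / 100
Rg = 137 * 9.81 * 0.7 / 100
Rg = 1343.97 * 0.007
Rg = 9.41 kN

9.41


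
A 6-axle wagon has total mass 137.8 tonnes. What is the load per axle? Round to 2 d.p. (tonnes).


Load per axle = total weight / number of axles
Load = 137.8 / 6
Load = 22.97 tonnes

22.97


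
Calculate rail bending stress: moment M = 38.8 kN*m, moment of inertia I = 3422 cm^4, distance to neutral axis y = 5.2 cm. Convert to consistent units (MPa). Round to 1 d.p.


Convert units:
M = 38.8 kN*m = 38800000 N*mm
y = 5.2 cm = 52 mm
I = 3422 cm^4 = 34220000 mm^4
sigma = 38800000 * 52 / 34220000
sigma = 59.0 MPa

59.0


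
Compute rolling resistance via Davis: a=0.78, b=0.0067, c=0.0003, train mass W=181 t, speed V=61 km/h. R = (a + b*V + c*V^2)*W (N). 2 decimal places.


b*V = 0.0067 * 61 = 0.4087
c*V^2 = 0.0003 * 3721 = 1.1163
R_per_t = 0.78 + 0.4087 + 1.1163 = 2.305 N/t
R_total = 2.305 * 181 = 417.21 N

417.21


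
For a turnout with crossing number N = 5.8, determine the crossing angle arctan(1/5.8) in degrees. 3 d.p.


1/N = 1/5.8 = 0.172414
angle = arctan(0.172414) = 0.170735 rad
angle = 0.170735 * 180/pi = 9.782 degrees

9.782


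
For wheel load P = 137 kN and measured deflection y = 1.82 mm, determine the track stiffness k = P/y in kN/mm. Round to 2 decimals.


Track stiffness k = P / y
k = 137 / 1.82
k = 75.27 kN/mm

75.27


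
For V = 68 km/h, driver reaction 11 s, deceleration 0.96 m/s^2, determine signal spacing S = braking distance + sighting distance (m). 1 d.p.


V = 68 / 3.6 = 18.8889 m/s
Braking distance = 18.8889^2 / (2*0.96) = 185.8282 m
Sighting distance = 18.8889 * 11 = 207.7778 m
S = 185.8282 + 207.7778 = 393.6 m

393.6


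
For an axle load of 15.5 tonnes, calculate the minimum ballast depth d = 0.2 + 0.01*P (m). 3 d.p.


d = 0.2 + 0.01 * 15.5
d = 0.2 + 0.155
d = 0.355 m

0.355


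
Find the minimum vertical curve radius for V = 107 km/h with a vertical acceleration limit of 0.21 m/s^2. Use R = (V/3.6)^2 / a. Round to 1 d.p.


Convert speed: V = 107 / 3.6 = 29.7222 m/s
V^2 = 883.4105 m^2/s^2
R_v = 883.4105 / 0.21
R_v = 4206.7 m

4206.7


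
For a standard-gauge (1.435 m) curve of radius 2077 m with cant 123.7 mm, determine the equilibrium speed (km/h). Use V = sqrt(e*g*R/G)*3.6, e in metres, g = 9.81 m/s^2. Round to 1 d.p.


Convert cant: e = 123.7 mm = 0.1237 m
V_ms = sqrt(0.1237 * 9.81 * 2077 / 1.435)
V_ms = sqrt(1756.399491) = 41.9094 m/s
V = 41.9094 * 3.6 = 150.9 km/h

150.9


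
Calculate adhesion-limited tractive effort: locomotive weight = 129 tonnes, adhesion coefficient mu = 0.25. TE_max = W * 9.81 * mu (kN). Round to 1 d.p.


TE_max = W * g * mu
TE_max = 129 * 9.81 * 0.25
TE_max = 1265.49 * 0.25
TE_max = 316.4 kN

316.4


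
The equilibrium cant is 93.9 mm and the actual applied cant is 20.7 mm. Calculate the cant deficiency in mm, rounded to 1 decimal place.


Cant deficiency = equilibrium cant - actual cant
CD = 93.9 - 20.7
CD = 73.2 mm

73.2


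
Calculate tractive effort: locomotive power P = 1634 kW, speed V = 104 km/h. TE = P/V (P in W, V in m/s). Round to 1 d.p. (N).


Convert: P = 1634 kW = 1634000 W
V = 104 / 3.6 = 28.8889 m/s
TE = 1634000 / 28.8889
TE = 56561.5 N

56561.5


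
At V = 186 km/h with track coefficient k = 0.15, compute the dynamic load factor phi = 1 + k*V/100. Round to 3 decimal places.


phi = 1 + k * V / 100
phi = 1 + 0.15 * 186 / 100
phi = 1 + 0.279
phi = 1.279

1.279


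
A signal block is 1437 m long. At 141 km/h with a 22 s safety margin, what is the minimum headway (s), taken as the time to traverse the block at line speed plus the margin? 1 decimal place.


V = 141 / 3.6 = 39.1667 m/s
Block traversal time = 1437 / 39.1667 = 36.6894 s
Headway = 36.6894 + 22
Headway = 58.7 s

58.7


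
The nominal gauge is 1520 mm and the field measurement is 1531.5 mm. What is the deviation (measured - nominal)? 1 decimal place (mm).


Deviation = measured - nominal
Deviation = 1531.5 - 1520
Deviation = 11.5 mm

11.5


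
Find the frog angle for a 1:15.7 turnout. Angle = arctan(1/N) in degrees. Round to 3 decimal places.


1/N = 1/15.7 = 0.063694
angle = arctan(0.063694) = 0.063608 rad
angle = 0.063608 * 180/pi = 3.644 degrees

3.644


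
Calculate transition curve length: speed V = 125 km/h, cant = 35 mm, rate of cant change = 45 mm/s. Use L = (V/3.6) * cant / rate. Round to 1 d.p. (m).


Convert speed: V = 125 / 3.6 = 34.7222 m/s
L = 34.7222 * 35 / 45
L = 1215.2778 / 45
L = 27.0 m

27.0


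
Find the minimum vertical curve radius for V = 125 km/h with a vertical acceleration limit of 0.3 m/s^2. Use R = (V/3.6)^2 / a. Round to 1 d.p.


Convert speed: V = 125 / 3.6 = 34.7222 m/s
V^2 = 1205.6327 m^2/s^2
R_v = 1205.6327 / 0.3
R_v = 4018.8 m

4018.8


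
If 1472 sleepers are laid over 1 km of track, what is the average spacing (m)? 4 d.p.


Spacing = 1000 m / number of sleepers
Spacing = 1000 / 1472
Spacing = 0.6793 m

0.6793


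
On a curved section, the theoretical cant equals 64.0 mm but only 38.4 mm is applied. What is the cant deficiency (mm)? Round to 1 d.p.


Cant deficiency = equilibrium cant - actual cant
CD = 64.0 - 38.4
CD = 25.6 mm

25.6


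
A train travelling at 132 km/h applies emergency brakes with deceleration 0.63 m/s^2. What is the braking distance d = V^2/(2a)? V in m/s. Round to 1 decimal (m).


Convert speed: V = 132 / 3.6 = 36.6667 m/s
V^2 = 1344.4444
d = 1344.4444 / (2 * 0.63)
d = 1344.4444 / 1.26
d = 1067.0 m

1067.0


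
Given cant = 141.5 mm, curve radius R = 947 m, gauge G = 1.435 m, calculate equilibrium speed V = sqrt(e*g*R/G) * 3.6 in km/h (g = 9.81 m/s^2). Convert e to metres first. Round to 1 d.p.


Convert cant: e = 141.5 mm = 0.1415 m
V_ms = sqrt(0.1415 * 9.81 * 947 / 1.435)
V_ms = sqrt(916.059167) = 30.2665 m/s
V = 30.2665 * 3.6 = 109.0 km/h

109.0


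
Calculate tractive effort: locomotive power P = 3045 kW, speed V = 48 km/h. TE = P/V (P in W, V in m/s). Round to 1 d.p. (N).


Convert: P = 3045 kW = 3045000 W
V = 48 / 3.6 = 13.3333 m/s
TE = 3045000 / 13.3333
TE = 228375.0 N

228375.0


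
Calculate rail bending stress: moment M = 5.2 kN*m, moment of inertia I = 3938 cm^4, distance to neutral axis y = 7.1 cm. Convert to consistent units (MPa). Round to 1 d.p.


Convert units:
M = 5.2 kN*m = 5200000 N*mm
y = 7.1 cm = 71 mm
I = 3938 cm^4 = 39380000 mm^4
sigma = 5200000 * 71 / 39380000
sigma = 9.4 MPa

9.4


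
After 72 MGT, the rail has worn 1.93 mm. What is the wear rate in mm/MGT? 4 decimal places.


Wear rate = total wear / cumulative tonnage
Rate = 1.93 / 72
Rate = 0.0268 mm/MGT

0.0268


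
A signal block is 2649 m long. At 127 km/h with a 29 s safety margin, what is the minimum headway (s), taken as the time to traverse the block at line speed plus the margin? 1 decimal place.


V = 127 / 3.6 = 35.2778 m/s
Block traversal time = 2649 / 35.2778 = 75.0898 s
Headway = 75.0898 + 29
Headway = 104.1 s

104.1


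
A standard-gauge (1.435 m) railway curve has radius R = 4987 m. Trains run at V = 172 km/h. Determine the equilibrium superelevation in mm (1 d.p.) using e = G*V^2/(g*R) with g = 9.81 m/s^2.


Convert speed: V = 172 / 3.6 = 47.7778 m/s
Apply formula: e = 1.435 * 47.7778^2 / (9.81 * 4987)
e = 1.435 * 2282.716 / 48922.47
e = 0.066957 m = 67.0 mm

67.0


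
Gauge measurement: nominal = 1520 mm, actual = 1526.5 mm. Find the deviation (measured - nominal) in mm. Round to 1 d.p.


Deviation = measured - nominal
Deviation = 1526.5 - 1520
Deviation = 6.5 mm

6.5


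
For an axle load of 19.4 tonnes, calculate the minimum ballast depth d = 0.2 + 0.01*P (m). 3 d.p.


d = 0.2 + 0.01 * 19.4
d = 0.2 + 0.194
d = 0.394 m

0.394


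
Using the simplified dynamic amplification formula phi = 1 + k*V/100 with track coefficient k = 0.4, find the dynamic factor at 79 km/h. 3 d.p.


phi = 1 + k * V / 100
phi = 1 + 0.4 * 79 / 100
phi = 1 + 0.316
phi = 1.316

1.316


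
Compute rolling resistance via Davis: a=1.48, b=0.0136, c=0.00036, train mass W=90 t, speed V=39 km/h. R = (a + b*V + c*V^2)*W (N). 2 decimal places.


b*V = 0.0136 * 39 = 0.5304
c*V^2 = 0.00036 * 1521 = 0.54756
R_per_t = 1.48 + 0.5304 + 0.54756 = 2.55796 N/t
R_total = 2.55796 * 90 = 230.22 N

230.22


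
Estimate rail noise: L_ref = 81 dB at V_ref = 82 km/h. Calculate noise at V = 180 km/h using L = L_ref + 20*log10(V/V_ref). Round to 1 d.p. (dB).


V/V_ref = 180 / 82 = 2.195122
log10(2.195122) = 0.341459
20 * 0.341459 = 6.8292
L = 81 + 6.8292 = 87.8 dB

87.8


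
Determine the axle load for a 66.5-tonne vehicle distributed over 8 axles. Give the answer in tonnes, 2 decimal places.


Load per axle = total weight / number of axles
Load = 66.5 / 8
Load = 8.31 tonnes

8.31


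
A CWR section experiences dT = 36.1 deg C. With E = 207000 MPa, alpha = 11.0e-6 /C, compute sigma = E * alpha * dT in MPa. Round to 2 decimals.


sigma = E * alpha * dT
sigma = 207000 * 11.0e-6 * 36.1
sigma = 2.277 * 36.1
sigma = 82.20 MPa

82.20


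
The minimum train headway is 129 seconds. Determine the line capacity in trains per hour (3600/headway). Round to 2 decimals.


Capacity = 3600 / headway
Capacity = 3600 / 129
Capacity = 27.91 trains/hour

27.91


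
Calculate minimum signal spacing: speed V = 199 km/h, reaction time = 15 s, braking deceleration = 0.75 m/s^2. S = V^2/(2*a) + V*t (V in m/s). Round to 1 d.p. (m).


V = 199 / 3.6 = 55.2778 m/s
Braking distance = 55.2778^2 / (2*0.75) = 2037.0885 m
Sighting distance = 55.2778 * 15 = 829.1667 m
S = 2037.0885 + 829.1667 = 2866.3 m

2866.3


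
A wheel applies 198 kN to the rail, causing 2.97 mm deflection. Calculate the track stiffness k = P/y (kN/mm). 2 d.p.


Track stiffness k = P / y
k = 198 / 2.97
k = 66.67 kN/mm

66.67


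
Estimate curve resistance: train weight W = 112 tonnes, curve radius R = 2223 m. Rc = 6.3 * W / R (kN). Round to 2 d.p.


Rc = 6.3 * W / R
Rc = 6.3 * 112 / 2223
Rc = 705.6 / 2223
Rc = 0.32 kN

0.32


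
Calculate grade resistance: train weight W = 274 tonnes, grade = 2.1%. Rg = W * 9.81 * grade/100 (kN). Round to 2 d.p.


Rg = W * 9.81 * grade / 100
Rg = 274 * 9.81 * 2.1 / 100
Rg = 2687.94 * 0.021
Rg = 56.45 kN

56.45


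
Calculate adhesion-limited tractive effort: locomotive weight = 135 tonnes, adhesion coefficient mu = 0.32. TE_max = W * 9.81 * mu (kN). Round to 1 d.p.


TE_max = W * g * mu
TE_max = 135 * 9.81 * 0.32
TE_max = 1324.35 * 0.32
TE_max = 423.8 kN

423.8


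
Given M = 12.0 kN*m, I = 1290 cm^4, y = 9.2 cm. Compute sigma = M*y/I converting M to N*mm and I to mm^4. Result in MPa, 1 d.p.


Convert units:
M = 12.0 kN*m = 12000000 N*mm
y = 9.2 cm = 92 mm
I = 1290 cm^4 = 12900000 mm^4
sigma = 12000000 * 92 / 12900000
sigma = 85.6 MPa

85.6


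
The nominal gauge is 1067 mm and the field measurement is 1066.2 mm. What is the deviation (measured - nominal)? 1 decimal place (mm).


Deviation = measured - nominal
Deviation = 1066.2 - 1067
Deviation = -0.8 mm

-0.8


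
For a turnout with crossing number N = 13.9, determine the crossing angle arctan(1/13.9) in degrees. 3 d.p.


1/N = 1/13.9 = 0.071942
angle = arctan(0.071942) = 0.071819 rad
angle = 0.071819 * 180/pi = 4.115 degrees

4.115


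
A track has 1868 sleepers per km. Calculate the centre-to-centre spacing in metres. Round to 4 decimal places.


Spacing = 1000 m / number of sleepers
Spacing = 1000 / 1868
Spacing = 0.5353 m

0.5353


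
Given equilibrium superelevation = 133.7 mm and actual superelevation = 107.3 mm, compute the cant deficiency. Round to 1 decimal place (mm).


Cant deficiency = equilibrium cant - actual cant
CD = 133.7 - 107.3
CD = 26.4 mm

26.4


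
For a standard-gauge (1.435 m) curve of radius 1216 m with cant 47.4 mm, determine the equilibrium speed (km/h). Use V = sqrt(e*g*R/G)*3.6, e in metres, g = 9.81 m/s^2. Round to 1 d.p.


Convert cant: e = 47.4 mm = 0.0474 m
V_ms = sqrt(0.0474 * 9.81 * 1216 / 1.435)
V_ms = sqrt(394.029759) = 19.8502 m/s
V = 19.8502 * 3.6 = 71.5 km/h

71.5


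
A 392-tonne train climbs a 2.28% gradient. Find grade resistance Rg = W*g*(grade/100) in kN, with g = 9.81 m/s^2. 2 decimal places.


Rg = W * 9.81 * grade / 100
Rg = 392 * 9.81 * 2.28 / 100
Rg = 3845.52 * 0.0228
Rg = 87.68 kN

87.68


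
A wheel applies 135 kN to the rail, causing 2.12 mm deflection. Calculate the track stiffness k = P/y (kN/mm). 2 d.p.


Track stiffness k = P / y
k = 135 / 2.12
k = 63.68 kN/mm

63.68


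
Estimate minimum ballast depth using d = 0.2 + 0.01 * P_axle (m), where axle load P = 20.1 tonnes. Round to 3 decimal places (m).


d = 0.2 + 0.01 * 20.1
d = 0.2 + 0.201
d = 0.401 m

0.401


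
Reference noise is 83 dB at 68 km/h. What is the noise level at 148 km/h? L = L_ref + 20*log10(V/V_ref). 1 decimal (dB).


V/V_ref = 148 / 68 = 2.176471
log10(2.176471) = 0.337753
20 * 0.337753 = 6.7551
L = 83 + 6.7551 = 89.8 dB

89.8


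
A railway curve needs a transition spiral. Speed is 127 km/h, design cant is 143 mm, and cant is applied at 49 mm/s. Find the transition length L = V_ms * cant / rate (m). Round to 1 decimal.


Convert speed: V = 127 / 3.6 = 35.2778 m/s
L = 35.2778 * 143 / 49
L = 5044.7222 / 49
L = 103.0 m

103.0


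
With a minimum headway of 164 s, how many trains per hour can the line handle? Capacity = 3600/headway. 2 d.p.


Capacity = 3600 / headway
Capacity = 3600 / 164
Capacity = 21.95 trains/hour

21.95


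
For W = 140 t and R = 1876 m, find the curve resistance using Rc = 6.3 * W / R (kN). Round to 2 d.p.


Rc = 6.3 * W / R
Rc = 6.3 * 140 / 1876
Rc = 882.0 / 1876
Rc = 0.47 kN

0.47


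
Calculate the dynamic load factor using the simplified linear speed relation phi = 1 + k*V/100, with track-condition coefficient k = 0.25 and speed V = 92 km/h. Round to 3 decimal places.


phi = 1 + k * V / 100
phi = 1 + 0.25 * 92 / 100
phi = 1 + 0.23
phi = 1.230

1.230


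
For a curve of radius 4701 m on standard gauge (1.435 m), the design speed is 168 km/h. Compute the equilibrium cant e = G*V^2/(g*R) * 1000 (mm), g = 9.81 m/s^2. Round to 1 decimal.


Convert speed: V = 168 / 3.6 = 46.6667 m/s
Apply formula: e = 1.435 * 46.6667^2 / (9.81 * 4701)
e = 1.435 * 2177.7778 / 46116.81
e = 0.067765 m = 67.8 mm

67.8


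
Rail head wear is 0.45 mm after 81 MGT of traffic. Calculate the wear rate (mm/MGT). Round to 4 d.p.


Wear rate = total wear / cumulative tonnage
Rate = 0.45 / 81
Rate = 0.0056 mm/MGT

0.0056


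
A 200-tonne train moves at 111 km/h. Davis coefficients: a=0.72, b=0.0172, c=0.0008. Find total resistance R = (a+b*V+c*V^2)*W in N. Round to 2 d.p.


b*V = 0.0172 * 111 = 1.9092
c*V^2 = 0.0008 * 12321 = 9.8568
R_per_t = 0.72 + 1.9092 + 9.8568 = 12.486 N/t
R_total = 12.486 * 200 = 2497.20 N

2497.20


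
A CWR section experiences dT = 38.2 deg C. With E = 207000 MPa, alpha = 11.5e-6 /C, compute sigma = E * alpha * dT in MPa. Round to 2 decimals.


sigma = E * alpha * dT
sigma = 207000 * 11.5e-6 * 38.2
sigma = 2.3805 * 38.2
sigma = 90.94 MPa

90.94


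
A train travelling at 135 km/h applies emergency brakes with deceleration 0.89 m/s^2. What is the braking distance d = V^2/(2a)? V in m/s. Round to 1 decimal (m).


Convert speed: V = 135 / 3.6 = 37.5 m/s
V^2 = 1406.25
d = 1406.25 / (2 * 0.89)
d = 1406.25 / 1.78
d = 790.0 m

790.0


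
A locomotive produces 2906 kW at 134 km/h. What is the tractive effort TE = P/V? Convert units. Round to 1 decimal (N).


Convert: P = 2906 kW = 2906000 W
V = 134 / 3.6 = 37.2222 m/s
TE = 2906000 / 37.2222
TE = 78071.6 N

78071.6


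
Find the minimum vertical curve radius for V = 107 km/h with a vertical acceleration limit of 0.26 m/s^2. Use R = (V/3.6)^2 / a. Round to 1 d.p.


Convert speed: V = 107 / 3.6 = 29.7222 m/s
V^2 = 883.4105 m^2/s^2
R_v = 883.4105 / 0.26
R_v = 3397.7 m

3397.7


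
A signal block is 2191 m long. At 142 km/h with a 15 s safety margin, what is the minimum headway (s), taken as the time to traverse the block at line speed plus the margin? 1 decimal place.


V = 142 / 3.6 = 39.4444 m/s
Block traversal time = 2191 / 39.4444 = 55.5465 s
Headway = 55.5465 + 15
Headway = 70.5 s

70.5


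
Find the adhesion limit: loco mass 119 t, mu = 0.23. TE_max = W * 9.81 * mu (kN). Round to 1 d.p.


TE_max = W * g * mu
TE_max = 119 * 9.81 * 0.23
TE_max = 1167.39 * 0.23
TE_max = 268.5 kN

268.5


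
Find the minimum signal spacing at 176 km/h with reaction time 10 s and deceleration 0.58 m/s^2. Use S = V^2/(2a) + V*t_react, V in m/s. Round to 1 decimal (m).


V = 176 / 3.6 = 48.8889 m/s
Braking distance = 48.8889^2 / (2*0.58) = 2060.4513 m
Sighting distance = 48.8889 * 10 = 488.8889 m
S = 2060.4513 + 488.8889 = 2549.3 m

2549.3


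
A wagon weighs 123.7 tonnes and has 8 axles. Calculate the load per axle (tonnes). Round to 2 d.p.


Load per axle = total weight / number of axles
Load = 123.7 / 8
Load = 15.46 tonnes

15.46


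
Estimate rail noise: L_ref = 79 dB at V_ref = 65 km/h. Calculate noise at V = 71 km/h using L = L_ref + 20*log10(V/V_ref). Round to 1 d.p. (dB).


V/V_ref = 71 / 65 = 1.092308
log10(1.092308) = 0.038345
20 * 0.038345 = 0.7669
L = 79 + 0.7669 = 79.8 dB

79.8


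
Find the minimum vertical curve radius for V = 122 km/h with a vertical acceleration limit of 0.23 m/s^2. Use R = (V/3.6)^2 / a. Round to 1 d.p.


Convert speed: V = 122 / 3.6 = 33.8889 m/s
V^2 = 1148.4568 m^2/s^2
R_v = 1148.4568 / 0.23
R_v = 4993.3 m

4993.3


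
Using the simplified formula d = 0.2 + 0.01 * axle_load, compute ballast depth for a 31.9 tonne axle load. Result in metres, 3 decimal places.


d = 0.2 + 0.01 * 31.9
d = 0.2 + 0.319
d = 0.519 m

0.519


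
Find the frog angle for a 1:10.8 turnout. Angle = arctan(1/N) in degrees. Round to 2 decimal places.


1/N = 1/10.8 = 0.092593
angle = arctan(0.092593) = 0.092329 rad
angle = 0.092329 * 180/pi = 5.29 degrees

5.29


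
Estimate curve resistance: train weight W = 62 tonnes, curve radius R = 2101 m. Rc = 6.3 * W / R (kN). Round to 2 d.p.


Rc = 6.3 * W / R
Rc = 6.3 * 62 / 2101
Rc = 390.6 / 2101
Rc = 0.19 kN

0.19


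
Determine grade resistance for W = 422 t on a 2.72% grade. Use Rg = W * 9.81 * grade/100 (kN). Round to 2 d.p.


Rg = W * 9.81 * grade / 100
Rg = 422 * 9.81 * 2.72 / 100
Rg = 4139.82 * 0.0272
Rg = 112.60 kN

112.60
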